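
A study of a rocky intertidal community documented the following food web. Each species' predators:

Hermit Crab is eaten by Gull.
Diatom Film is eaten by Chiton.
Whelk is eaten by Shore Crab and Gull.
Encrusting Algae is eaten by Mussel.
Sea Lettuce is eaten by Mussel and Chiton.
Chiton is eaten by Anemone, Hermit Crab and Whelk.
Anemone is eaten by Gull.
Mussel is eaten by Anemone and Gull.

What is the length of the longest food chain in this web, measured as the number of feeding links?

3 links

One longest chain: Diatom Film → Chiton → Whelk → Gull.
It has 4 species and 3 links.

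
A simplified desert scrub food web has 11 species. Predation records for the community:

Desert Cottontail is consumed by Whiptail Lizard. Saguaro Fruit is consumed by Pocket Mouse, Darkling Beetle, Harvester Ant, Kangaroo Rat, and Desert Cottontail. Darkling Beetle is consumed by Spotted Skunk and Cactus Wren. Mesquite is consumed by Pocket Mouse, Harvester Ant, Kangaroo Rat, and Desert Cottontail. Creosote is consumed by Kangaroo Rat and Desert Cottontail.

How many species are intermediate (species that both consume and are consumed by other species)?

Intermediate species (has both prey and predators): Darkling Beetle, Desert Cottontail.
Count: 2.

2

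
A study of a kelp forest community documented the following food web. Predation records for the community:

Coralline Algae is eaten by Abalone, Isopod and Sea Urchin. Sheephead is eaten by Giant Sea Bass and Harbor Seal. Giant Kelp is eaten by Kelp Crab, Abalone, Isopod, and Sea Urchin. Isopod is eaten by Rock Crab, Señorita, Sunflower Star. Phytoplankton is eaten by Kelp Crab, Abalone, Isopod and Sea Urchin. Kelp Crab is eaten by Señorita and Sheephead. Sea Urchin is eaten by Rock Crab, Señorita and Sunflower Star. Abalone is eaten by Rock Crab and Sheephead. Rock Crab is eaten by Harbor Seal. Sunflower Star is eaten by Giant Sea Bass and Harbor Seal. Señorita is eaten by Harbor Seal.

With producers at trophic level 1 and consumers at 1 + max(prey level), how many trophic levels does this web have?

Producers (level 1): Coralline Algae, Phytoplankton, Giant Kelp.
Coralline Algae → Isopod → Sunflower Star → Giant Sea Bass gives Giant Sea Bass level 4.
No species has a prey at level 4, so no species reaches level 5.

4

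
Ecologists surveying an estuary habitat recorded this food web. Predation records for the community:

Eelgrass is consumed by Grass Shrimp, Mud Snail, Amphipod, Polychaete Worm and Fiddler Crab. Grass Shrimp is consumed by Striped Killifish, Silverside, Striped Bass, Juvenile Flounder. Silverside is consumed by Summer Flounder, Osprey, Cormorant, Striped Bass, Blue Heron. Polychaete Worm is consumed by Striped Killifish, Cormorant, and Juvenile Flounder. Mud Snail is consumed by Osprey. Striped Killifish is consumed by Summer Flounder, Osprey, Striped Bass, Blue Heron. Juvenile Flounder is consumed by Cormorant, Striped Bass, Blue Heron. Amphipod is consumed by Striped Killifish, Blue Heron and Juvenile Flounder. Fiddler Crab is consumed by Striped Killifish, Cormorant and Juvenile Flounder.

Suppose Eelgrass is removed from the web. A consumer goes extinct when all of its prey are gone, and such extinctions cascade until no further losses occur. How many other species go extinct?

13

Remove Eelgrass.
Round 1: Polychaete Worm (all prey gone), Amphipod (all prey gone), Mud Snail (all prey gone), Grass Shrimp (all prey gone), Fiddler Crab (all prey gone) → extinct.
Round 2: Silverside (all prey gone), Juvenile Flounder (all prey gone), Striped Killifish (all prey gone) → extinct.
Round 3: Blue Heron (all prey gone), Striped Bass (all prey gone), Osprey (all prey gone), Cormorant (all prey gone), Summer Flounder (all prey gone) → extinct.
No further losses. Total secondary extinctions: 13.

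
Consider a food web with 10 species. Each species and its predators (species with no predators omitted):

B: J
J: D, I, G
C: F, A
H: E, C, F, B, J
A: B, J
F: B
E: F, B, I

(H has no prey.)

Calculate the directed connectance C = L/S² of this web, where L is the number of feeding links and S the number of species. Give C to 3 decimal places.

C = 0.170

The web has S = 10 species and L = 17 feeding links.
C = L / S² = 17 / 100 = 0.1700 ≈ 0.170.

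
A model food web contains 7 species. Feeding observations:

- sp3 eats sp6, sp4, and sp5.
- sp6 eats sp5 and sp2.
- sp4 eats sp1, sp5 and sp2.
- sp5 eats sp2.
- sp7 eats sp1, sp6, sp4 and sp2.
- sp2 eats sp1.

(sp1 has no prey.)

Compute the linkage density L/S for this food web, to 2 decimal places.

There are L = 14 links among S = 7 species.
L/S = 14/7 = 2.0000 ≈ 2.00.

L/S = 2.00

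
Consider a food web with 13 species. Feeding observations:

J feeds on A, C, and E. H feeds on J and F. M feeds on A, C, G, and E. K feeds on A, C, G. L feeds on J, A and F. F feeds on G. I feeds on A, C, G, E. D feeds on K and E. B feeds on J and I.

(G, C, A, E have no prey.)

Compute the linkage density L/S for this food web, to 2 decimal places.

There are L = 24 links among S = 13 species.
L/S = 24/13 = 1.8462 ≈ 1.85.

L/S = 1.85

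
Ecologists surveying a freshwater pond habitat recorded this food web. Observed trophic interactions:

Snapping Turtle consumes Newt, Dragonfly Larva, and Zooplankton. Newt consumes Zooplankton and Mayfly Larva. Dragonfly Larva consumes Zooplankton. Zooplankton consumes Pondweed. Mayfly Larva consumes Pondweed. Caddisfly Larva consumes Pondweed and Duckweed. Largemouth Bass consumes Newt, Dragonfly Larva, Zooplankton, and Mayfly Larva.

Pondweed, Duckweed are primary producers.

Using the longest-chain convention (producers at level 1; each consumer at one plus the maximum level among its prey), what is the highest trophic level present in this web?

Producers (level 1): Pondweed, Duckweed.
Pondweed → Zooplankton → Dragonfly Larva → Snapping Turtle gives Snapping Turtle level 4.
No species has a prey at level 4, so no species reaches level 5.

4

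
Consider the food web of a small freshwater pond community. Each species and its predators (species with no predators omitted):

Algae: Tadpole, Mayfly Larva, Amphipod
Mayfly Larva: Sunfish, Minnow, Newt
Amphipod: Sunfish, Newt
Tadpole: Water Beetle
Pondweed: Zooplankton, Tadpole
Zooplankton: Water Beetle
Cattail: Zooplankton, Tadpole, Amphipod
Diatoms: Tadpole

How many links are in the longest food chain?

One longest chain: Algae → Mayfly Larva → Sunfish.
It has 3 species and 2 links.

2 links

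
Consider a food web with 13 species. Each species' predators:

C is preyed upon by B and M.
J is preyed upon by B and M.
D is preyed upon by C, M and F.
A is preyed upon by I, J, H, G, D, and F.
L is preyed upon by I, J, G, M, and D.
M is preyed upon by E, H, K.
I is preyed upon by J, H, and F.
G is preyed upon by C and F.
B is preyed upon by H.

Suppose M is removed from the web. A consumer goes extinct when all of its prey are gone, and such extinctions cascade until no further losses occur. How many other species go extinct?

2

Remove M.
Round 1: K (all prey gone), E (all prey gone) → extinct.
No further losses. Total secondary extinctions: 2.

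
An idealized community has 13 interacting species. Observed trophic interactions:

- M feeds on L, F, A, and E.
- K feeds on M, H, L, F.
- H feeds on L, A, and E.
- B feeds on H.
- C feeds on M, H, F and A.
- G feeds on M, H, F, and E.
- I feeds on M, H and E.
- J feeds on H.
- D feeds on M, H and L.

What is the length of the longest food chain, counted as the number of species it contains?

3 species

One longest chain: E → H → J.
It has 3 species and 2 links.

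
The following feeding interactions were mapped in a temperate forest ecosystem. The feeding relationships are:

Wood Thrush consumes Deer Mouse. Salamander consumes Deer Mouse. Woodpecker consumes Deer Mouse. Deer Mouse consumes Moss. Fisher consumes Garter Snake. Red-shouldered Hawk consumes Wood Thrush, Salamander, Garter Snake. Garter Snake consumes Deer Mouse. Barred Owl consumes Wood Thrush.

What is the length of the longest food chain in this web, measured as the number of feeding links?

3 links

One longest chain: Moss → Deer Mouse → Salamander → Red-shouldered Hawk.
It has 4 species and 3 links.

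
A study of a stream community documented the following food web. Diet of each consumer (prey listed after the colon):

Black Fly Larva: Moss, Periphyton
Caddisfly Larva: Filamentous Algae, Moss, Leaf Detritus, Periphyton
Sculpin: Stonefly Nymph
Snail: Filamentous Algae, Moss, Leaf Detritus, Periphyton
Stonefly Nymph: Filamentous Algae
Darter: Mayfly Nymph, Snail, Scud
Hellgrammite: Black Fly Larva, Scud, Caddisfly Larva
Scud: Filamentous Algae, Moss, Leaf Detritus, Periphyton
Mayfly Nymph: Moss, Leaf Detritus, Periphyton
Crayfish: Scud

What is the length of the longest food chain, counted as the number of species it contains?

One longest chain: Filamentous Algae → Scud → Hellgrammite.
It has 3 species and 2 links.

3 species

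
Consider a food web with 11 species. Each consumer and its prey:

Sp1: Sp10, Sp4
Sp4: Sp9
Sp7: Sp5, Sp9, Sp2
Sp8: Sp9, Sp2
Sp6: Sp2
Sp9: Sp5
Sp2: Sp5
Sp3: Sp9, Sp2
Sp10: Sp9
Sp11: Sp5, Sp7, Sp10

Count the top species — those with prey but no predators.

Top species (has prey, but nothing eats it): Sp3, Sp6, Sp8, Sp11, Sp1.
Count: 5.

5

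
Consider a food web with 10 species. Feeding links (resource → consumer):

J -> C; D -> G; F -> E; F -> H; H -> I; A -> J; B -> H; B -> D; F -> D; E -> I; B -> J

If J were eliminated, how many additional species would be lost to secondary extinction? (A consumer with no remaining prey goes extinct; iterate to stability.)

1

Remove J.
Round 1: C (all prey gone) → extinct.
No further losses. Total secondary extinctions: 1.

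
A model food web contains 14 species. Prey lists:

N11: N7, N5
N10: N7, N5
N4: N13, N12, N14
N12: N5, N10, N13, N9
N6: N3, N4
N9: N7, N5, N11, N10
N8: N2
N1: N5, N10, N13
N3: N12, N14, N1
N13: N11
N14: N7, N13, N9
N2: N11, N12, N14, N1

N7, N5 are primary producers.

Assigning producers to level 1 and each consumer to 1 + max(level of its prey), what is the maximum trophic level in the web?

6

Producers (level 1): N7, N5.
N7 → N11 → N13 → N1 → N3 → N6 gives N6 level 6.
No species has a prey at level 6, so no species reaches level 7.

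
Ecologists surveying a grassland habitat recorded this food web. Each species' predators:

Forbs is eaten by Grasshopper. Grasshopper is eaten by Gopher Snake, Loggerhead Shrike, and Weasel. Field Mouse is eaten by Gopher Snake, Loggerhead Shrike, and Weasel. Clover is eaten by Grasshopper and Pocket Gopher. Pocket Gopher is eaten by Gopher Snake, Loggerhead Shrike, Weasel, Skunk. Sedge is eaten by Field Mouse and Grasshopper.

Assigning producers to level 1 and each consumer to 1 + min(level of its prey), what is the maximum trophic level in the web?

Producers (level 1): Clover, Sedge, Forbs.
Following each consumer down to its lowest-level prey: Clover → Pocket Gopher → Gopher Snake (levels 1 through 3).
All prey of Gopher Snake (Pocket Gopher 2, Field Mouse 2, Grasshopper 2) are at level 2 or above, so Gopher Snake is at level 1 + 2 = 3.
Every consumer has at least one prey at level 2 or below, so none exceeds level 3.

3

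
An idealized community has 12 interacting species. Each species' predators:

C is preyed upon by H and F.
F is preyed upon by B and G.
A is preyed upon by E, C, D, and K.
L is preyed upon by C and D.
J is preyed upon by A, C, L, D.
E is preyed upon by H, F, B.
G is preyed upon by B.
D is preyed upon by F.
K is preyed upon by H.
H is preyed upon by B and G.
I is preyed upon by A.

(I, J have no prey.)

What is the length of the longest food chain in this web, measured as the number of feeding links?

5 links

One longest chain: I → A → K → H → G → B.
It has 6 species and 5 links.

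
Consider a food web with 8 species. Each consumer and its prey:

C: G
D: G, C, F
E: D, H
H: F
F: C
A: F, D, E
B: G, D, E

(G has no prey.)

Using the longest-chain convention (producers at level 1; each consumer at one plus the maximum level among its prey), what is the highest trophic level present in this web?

Producers (level 1): G.
G → C → F → D → E → A gives A level 6.
No species has a prey at level 6, so no species reaches level 7.

6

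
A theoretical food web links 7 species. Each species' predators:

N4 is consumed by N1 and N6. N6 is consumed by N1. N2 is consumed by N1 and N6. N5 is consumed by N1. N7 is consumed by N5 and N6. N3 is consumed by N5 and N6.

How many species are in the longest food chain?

3 species

One longest chain: N3 → N5 → N1.
It has 3 species and 2 links.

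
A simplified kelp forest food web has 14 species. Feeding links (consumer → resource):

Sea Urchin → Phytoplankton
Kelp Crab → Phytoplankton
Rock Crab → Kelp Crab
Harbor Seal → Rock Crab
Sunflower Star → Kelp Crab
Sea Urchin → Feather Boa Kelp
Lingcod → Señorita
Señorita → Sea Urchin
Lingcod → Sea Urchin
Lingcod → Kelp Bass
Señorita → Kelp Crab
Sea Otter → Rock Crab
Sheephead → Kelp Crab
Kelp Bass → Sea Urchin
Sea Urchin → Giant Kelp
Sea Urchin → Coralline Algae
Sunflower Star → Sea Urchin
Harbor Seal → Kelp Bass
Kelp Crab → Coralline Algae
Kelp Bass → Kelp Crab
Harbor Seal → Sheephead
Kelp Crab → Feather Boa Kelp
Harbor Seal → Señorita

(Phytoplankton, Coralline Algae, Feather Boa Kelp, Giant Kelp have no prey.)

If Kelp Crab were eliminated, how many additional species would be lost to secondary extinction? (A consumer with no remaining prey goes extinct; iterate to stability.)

3

Remove Kelp Crab.
Round 1: Rock Crab (all prey gone), Sheephead (all prey gone) → extinct.
Round 2: Sea Otter (all prey gone) → extinct.
No further losses. Total secondary extinctions: 3.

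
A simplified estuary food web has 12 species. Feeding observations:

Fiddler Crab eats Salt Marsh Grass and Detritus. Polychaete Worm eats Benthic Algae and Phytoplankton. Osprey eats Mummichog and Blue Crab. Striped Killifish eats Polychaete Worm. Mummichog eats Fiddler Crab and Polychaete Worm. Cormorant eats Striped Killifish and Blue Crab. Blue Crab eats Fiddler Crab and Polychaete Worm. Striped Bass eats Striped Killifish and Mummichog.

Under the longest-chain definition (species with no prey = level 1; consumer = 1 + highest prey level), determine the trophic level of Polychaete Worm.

Trophic level 2

Benthic Algae has no prey (basal) → level 1.
Polychaete Worm eats Benthic Algae (level 1); other prey at levels: Phytoplankton 1 → level 2.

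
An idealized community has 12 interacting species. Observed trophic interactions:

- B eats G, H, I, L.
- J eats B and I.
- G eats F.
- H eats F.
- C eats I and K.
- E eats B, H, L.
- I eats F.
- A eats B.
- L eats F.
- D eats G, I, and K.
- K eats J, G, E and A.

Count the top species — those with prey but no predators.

Top species (has prey, but nothing eats it): C, D.
Count: 2.

2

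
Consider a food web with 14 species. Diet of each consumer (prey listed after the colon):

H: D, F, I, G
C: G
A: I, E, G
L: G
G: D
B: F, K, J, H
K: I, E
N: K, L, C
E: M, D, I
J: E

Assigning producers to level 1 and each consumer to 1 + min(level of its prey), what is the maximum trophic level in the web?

Producers (level 1): M, D, F, I.
Following each consumer down to its lowest-level prey: D → G → L (levels 1 through 3).
All prey of L (G 2) are at level 2 or above, so L is at level 1 + 2 = 3.
Every consumer has at least one prey at level 2 or below, so none exceeds level 3.

3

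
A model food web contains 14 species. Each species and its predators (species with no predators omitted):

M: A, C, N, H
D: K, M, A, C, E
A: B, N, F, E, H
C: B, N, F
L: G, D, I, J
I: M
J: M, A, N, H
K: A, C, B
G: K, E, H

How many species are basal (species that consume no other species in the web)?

1

Basal species (no prey listed): L.
Count: 1.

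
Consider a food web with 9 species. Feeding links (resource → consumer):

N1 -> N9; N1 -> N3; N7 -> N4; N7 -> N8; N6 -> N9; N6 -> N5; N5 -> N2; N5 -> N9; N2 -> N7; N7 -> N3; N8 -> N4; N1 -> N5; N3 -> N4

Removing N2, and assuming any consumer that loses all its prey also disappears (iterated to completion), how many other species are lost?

2

Remove N2.
Round 1: N7 (all prey gone) → extinct.
Round 2: N8 (all prey gone) → extinct.
No further losses. Total secondary extinctions: 2.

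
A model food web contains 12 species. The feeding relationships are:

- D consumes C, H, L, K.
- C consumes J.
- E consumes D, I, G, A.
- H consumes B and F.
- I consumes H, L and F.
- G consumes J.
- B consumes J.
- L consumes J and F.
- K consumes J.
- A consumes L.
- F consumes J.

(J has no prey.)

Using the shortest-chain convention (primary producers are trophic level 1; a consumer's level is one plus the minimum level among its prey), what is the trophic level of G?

J is a producer → level 1.
G eats J → level 2.

Trophic level 2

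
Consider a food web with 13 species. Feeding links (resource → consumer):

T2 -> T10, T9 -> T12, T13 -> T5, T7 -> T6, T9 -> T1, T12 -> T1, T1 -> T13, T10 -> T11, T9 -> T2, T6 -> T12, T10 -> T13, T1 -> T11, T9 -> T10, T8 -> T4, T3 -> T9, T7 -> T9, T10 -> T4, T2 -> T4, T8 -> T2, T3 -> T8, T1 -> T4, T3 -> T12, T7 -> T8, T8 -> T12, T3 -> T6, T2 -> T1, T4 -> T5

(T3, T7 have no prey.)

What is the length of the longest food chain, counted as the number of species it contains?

One longest chain: T3 → T8 → T2 → T1 → T4 → T5.
It has 6 species and 5 links.

6 species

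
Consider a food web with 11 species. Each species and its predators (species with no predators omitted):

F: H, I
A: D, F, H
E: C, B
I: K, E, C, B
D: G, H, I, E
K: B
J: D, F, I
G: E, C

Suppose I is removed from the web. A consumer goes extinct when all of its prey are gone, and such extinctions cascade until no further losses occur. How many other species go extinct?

Remove I.
Round 1: K (all prey gone) → extinct.
No further losses. Total secondary extinctions: 1.

1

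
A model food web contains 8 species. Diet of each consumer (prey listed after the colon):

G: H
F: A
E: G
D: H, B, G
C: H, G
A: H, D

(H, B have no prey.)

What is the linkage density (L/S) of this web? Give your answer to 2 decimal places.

There are L = 10 links among S = 8 species.
L/S = 10/8 = 1.2500 ≈ 1.25.

L/S = 1.25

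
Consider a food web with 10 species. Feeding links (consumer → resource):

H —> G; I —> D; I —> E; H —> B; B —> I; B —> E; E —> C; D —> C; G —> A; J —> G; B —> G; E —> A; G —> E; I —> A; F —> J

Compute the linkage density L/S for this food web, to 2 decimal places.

L/S = 1.50

There are L = 15 links among S = 10 species.
L/S = 15/10 = 1.5000 ≈ 1.50.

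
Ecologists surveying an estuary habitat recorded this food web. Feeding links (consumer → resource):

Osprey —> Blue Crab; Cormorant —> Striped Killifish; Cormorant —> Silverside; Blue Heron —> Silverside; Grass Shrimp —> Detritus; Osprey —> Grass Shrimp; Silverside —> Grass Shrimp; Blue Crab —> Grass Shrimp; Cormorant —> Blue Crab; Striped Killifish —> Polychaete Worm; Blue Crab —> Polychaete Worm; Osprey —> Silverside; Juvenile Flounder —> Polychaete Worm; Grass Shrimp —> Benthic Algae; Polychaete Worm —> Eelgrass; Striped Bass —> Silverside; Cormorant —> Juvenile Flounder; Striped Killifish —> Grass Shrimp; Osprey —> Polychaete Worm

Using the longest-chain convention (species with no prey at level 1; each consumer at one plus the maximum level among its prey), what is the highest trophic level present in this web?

4

Basal resources (level 1): Eelgrass, Benthic Algae, Detritus.
Benthic Algae → Grass Shrimp → Silverside → Blue Heron gives Blue Heron level 4.
No species has a prey at level 4, so no species reaches level 5.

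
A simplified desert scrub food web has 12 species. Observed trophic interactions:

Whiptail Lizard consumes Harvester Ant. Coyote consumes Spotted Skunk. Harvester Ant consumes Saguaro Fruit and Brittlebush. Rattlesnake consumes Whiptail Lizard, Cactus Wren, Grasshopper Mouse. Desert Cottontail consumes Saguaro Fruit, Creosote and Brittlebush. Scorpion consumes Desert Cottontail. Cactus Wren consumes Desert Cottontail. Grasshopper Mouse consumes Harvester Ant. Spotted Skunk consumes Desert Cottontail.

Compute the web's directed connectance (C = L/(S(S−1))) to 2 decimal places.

The web has S = 12 species and L = 14 feeding links.
C = L / (S(S−1)) = 14 / 132 = 0.1061 ≈ 0.11.

C = 0.11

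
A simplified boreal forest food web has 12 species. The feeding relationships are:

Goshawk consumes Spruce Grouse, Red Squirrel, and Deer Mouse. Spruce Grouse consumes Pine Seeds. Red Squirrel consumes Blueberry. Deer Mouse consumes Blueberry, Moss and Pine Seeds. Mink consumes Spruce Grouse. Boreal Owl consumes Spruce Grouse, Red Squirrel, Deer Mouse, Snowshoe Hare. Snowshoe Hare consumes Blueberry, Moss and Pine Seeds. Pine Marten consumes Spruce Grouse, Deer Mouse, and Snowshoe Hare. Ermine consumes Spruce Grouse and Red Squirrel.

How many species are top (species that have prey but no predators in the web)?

5

Top species (has prey, but nothing eats it): Ermine, Boreal Owl, Pine Marten, Mink, Goshawk.
Count: 5.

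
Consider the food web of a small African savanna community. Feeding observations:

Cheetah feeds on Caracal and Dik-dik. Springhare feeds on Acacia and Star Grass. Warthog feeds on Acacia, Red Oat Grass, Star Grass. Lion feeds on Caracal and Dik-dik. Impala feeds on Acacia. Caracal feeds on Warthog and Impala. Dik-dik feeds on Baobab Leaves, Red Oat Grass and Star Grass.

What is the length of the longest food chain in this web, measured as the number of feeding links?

3 links

One longest chain: Acacia → Impala → Caracal → Lion.
It has 4 species and 3 links.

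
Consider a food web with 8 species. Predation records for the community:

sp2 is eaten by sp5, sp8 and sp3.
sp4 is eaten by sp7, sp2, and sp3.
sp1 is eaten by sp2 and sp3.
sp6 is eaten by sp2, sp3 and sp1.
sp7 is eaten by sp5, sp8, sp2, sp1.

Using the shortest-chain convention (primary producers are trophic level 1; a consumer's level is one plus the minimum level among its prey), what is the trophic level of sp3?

sp4 is a producer → level 1.
sp3 eats sp4 → level 2.

Trophic level 2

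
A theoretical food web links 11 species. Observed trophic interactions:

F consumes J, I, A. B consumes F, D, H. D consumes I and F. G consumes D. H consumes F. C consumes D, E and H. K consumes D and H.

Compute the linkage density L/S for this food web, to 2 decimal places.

L/S = 1.36

There are L = 15 links among S = 11 species.
L/S = 15/11 = 1.3636 ≈ 1.36.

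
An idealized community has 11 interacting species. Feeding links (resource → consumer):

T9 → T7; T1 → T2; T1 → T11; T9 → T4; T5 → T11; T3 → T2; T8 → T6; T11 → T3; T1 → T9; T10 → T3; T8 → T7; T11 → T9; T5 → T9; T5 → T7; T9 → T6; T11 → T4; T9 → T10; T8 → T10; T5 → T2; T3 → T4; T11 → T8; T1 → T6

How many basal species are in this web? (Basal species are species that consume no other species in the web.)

Basal species (no prey listed): T1, T5.
Count: 2.

2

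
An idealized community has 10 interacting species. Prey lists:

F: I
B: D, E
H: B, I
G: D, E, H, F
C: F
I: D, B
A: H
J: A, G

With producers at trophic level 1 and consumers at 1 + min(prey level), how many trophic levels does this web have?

4

Producers (level 1): D, E.
Following each consumer down to its lowest-level prey: D → I → F → C (levels 1 through 4).
All prey of C (F 3) are at level 3 or above, so C is at level 1 + 3 = 4.
Every consumer has at least one prey at level 3 or below, so none exceeds level 4.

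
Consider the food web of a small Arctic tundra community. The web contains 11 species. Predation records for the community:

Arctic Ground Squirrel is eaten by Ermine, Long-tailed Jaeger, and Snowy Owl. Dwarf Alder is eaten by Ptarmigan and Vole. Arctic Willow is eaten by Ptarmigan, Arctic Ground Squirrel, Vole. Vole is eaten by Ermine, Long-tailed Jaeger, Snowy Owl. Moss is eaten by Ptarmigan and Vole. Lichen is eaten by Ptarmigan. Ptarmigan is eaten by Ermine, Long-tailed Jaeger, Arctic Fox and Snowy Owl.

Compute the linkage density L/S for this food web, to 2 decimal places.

L/S = 1.64

There are L = 18 links among S = 11 species.
L/S = 18/11 = 1.6364 ≈ 1.64.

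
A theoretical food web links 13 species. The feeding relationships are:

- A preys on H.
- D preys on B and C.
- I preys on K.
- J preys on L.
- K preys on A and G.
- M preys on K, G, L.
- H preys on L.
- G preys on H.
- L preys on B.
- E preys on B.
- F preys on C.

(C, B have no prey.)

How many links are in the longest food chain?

5 links

One longest chain: B → L → H → A → K → M.
It has 6 species and 5 links.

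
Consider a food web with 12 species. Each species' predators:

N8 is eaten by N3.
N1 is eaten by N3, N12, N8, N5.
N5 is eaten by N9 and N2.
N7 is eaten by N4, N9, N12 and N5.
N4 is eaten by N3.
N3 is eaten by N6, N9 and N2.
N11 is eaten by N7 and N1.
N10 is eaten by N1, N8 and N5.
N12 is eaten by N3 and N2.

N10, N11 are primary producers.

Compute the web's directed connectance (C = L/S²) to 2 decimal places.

The web has S = 12 species and L = 22 feeding links.
C = L / S² = 22 / 144 = 0.1528 ≈ 0.15.

C = 0.15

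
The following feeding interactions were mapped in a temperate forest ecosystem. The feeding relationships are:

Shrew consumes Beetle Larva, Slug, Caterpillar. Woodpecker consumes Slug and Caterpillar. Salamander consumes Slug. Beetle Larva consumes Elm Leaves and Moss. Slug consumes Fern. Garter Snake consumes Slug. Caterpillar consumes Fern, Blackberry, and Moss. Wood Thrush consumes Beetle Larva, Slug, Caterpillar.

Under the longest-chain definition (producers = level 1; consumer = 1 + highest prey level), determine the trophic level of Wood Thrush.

Fern is a producer → level 1.
Slug eats Fern → level 2.
Wood Thrush eats Slug (level 2); other prey at levels: Caterpillar 2, Beetle Larva 2 → level 3.

Trophic level 3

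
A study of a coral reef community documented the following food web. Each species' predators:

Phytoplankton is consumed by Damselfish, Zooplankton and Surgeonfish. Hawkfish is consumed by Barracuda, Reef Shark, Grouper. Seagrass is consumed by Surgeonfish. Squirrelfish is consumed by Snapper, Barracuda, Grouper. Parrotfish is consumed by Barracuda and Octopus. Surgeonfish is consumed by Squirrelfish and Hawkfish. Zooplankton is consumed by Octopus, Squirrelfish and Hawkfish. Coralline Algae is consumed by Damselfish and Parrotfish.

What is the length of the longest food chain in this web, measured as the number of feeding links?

3 links

One longest chain: Phytoplankton → Zooplankton → Hawkfish → Reef Shark.
It has 4 species and 3 links.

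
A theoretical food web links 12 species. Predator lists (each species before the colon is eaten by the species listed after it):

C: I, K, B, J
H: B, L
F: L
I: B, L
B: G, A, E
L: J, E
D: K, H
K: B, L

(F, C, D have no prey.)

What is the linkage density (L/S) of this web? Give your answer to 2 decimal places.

There are L = 18 links among S = 12 species.
L/S = 18/12 = 1.5000 ≈ 1.50.

L/S = 1.50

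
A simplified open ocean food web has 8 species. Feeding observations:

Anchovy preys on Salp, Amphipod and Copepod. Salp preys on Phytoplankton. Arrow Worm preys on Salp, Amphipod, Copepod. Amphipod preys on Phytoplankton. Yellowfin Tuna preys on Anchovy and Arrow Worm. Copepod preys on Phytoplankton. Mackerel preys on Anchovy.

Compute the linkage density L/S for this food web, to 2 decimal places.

L/S = 1.50

There are L = 12 links among S = 8 species.
L/S = 12/8 = 1.5000 ≈ 1.50.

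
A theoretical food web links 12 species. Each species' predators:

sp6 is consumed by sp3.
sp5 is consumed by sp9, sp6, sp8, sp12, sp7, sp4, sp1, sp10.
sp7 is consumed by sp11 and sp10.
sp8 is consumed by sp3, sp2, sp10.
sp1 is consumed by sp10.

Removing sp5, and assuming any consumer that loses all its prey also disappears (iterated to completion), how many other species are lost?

Remove sp5.
Round 1: sp1 (all prey gone), sp12 (all prey gone), sp7 (all prey gone), sp4 (all prey gone), sp8 (all prey gone), sp9 (all prey gone), sp6 (all prey gone) → extinct.
Round 2: sp10 (all prey gone), sp3 (all prey gone), sp11 (all prey gone), sp2 (all prey gone) → extinct.
No further losses. Total secondary extinctions: 11.

11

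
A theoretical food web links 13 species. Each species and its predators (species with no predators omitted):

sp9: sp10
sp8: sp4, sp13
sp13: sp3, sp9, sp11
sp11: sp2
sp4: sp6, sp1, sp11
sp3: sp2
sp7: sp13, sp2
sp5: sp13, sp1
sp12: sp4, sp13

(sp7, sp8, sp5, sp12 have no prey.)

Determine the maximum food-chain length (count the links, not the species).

3 links

One longest chain: sp7 → sp13 → sp9 → sp10.
It has 4 species and 3 links.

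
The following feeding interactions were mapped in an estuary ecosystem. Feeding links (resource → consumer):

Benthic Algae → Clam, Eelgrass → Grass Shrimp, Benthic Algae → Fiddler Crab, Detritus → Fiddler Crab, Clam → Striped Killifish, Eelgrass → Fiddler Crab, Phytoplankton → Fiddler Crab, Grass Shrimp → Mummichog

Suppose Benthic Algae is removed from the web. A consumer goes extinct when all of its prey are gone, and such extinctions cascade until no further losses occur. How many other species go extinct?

Remove Benthic Algae.
Round 1: Clam (all prey gone) → extinct.
Round 2: Striped Killifish (all prey gone) → extinct.
No further losses. Total secondary extinctions: 2.

2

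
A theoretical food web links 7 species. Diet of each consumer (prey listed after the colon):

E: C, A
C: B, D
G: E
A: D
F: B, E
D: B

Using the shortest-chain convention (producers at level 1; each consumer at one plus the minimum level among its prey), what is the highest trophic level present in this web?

Producers (level 1): B.
Following each consumer down to its lowest-level prey: B → C → E → G (levels 1 through 4).
All prey of G (E 3) are at level 3 or above, so G is at level 1 + 3 = 4.
Every consumer has at least one prey at level 3 or below, so none exceeds level 4.

4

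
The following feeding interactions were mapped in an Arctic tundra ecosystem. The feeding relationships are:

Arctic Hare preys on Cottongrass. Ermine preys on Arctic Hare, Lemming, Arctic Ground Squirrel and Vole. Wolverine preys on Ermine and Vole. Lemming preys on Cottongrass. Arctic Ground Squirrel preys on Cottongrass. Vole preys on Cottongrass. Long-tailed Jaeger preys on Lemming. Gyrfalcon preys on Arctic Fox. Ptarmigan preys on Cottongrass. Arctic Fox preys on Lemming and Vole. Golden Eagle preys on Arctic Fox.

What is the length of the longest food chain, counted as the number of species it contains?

One longest chain: Cottongrass → Arctic Hare → Ermine → Wolverine.
It has 4 species and 3 links.

4 species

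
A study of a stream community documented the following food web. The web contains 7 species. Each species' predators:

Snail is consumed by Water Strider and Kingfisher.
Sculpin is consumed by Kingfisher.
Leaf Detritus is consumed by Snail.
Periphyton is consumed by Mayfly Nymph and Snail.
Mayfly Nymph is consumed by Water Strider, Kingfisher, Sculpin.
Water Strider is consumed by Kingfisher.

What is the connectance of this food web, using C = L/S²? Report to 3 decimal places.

C = 0.204

The web has S = 7 species and L = 10 feeding links.
C = L / S² = 10 / 49 = 0.2041 ≈ 0.204.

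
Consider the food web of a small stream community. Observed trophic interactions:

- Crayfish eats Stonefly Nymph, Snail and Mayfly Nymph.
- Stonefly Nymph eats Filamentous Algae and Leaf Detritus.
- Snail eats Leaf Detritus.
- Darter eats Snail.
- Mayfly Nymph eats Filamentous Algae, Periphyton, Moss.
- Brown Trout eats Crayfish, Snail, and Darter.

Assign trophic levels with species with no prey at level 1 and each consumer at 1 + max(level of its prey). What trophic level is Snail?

Leaf Detritus has no prey (basal) → level 1.
Snail eats Leaf Detritus → level 2.

Trophic level 2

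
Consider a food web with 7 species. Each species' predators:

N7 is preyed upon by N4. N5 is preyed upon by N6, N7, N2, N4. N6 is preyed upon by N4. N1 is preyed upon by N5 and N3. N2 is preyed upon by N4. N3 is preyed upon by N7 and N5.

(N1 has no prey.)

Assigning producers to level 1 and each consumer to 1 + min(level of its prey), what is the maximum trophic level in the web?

Producers (level 1): N1.
Following each consumer down to its lowest-level prey: N1 → N5 → N4 (levels 1 through 3).
All prey of N4 (N5 2, N2 3, N6 3, N7 3) are at level 2 or above, so N4 is at level 1 + 2 = 3.
Every consumer has at least one prey at level 2 or below, so none exceeds level 3.

3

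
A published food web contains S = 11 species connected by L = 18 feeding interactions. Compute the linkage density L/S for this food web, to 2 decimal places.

L/S = 1.64

There are L = 18 links among S = 11 species.
L/S = 18/11 = 1.6364 ≈ 1.64.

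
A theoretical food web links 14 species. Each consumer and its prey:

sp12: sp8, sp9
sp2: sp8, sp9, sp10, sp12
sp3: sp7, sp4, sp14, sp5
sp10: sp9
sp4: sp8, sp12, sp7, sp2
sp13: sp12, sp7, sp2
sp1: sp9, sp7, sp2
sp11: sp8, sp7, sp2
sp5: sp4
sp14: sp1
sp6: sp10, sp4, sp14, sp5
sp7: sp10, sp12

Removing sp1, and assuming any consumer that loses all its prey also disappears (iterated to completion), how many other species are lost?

1

Remove sp1.
Round 1: sp14 (all prey gone) → extinct.
No further losses. Total secondary extinctions: 1.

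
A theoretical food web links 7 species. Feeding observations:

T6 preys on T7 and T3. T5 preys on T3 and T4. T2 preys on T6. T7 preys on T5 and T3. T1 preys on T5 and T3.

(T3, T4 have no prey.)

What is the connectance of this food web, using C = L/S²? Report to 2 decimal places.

C = 0.18

The web has S = 7 species and L = 9 feeding links.
C = L / S² = 9 / 49 = 0.1837 ≈ 0.18.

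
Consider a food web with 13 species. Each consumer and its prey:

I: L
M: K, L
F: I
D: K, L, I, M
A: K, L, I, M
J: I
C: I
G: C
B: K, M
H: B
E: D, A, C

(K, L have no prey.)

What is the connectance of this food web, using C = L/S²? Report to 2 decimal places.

C = 0.12

The web has S = 13 species and L = 21 feeding links.
C = L / S² = 21 / 169 = 0.1243 ≈ 0.12.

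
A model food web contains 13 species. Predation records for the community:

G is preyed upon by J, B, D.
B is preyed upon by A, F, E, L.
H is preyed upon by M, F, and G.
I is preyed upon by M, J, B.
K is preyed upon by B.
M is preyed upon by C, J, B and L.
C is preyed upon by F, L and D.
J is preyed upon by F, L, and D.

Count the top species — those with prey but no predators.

Top species (has prey, but nothing eats it): D, E, A, F, L.
Count: 5.

5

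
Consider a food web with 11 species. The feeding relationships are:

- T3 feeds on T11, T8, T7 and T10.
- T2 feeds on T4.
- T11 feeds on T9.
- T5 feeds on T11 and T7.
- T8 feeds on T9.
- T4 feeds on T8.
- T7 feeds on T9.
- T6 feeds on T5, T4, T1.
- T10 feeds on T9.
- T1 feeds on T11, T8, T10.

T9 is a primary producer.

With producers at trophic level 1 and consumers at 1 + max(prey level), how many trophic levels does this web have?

4

Producers (level 1): T9.
T9 → T8 → T4 → T2 gives T2 level 4.
No species has a prey at level 4, so no species reaches level 5.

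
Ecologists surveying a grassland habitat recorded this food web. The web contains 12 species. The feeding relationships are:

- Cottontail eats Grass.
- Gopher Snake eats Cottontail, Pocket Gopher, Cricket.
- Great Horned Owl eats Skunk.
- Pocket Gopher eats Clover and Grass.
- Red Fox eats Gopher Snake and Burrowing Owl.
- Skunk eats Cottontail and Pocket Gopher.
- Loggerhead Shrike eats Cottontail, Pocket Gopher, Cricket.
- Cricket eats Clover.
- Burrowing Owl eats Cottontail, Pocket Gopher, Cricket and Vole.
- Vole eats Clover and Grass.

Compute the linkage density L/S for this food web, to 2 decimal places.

There are L = 21 links among S = 12 species.
L/S = 21/12 = 1.7500 ≈ 1.75.

L/S = 1.75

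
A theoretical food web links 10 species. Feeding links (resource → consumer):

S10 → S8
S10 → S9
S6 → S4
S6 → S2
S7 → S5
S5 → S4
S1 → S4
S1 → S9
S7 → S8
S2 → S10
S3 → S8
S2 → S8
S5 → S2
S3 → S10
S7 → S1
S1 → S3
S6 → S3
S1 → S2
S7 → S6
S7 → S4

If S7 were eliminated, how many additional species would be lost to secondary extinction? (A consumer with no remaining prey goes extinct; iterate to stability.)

Remove S7.
Round 1: S5 (all prey gone), S1 (all prey gone), S6 (all prey gone) → extinct.
Round 2: S2 (all prey gone), S3 (all prey gone), S4 (all prey gone) → extinct.
Round 3: S10 (all prey gone) → extinct.
Round 4: S8 (all prey gone), S9 (all prey gone) → extinct.
No further losses. Total secondary extinctions: 9.

9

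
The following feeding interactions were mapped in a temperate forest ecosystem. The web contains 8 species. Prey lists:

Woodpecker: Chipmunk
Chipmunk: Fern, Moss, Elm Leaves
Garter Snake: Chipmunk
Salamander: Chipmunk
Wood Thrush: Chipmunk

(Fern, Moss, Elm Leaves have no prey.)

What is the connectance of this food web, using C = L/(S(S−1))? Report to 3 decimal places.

C = 0.125

The web has S = 8 species and L = 7 feeding links.
C = L / (S(S−1)) = 7 / 56 = 0.1250 ≈ 0.125.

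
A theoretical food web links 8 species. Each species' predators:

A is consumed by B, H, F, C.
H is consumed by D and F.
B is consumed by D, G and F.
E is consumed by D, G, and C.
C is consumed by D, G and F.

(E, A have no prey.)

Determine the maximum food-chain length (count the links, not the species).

2 links

One longest chain: E → C → G.
It has 3 species and 2 links.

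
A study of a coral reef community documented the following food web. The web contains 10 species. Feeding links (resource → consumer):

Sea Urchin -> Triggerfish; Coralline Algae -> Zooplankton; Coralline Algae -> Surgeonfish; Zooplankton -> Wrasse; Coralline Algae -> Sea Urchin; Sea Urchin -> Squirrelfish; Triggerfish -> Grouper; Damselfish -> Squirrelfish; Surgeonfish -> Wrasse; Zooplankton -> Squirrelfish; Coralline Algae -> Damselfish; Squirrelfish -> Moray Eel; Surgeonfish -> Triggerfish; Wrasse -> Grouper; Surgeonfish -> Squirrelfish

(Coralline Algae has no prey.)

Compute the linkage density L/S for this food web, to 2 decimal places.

There are L = 15 links among S = 10 species.
L/S = 15/10 = 1.5000 ≈ 1.50.

L/S = 1.50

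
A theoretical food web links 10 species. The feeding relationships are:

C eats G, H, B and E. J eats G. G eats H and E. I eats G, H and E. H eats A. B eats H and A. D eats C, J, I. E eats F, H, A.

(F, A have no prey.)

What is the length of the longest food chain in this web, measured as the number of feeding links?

5 links

One longest chain: A → H → E → G → J → D.
It has 6 species and 5 links.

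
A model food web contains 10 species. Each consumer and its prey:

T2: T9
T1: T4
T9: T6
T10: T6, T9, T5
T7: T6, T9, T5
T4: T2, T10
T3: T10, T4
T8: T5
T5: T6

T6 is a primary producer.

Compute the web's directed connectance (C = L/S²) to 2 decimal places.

C = 0.15

The web has S = 10 species and L = 15 feeding links.
C = L / S² = 15 / 100 = 0.1500 ≈ 0.15.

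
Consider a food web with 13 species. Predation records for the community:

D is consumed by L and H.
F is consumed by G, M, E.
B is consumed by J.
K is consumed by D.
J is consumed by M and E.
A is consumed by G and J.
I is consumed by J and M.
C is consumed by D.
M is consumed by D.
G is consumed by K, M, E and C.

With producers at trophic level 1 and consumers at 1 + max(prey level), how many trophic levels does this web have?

Producers (level 1): F, B, A, I.
F → G → C → D → H gives H level 5.
No species has a prey at level 5, so no species reaches level 6.

5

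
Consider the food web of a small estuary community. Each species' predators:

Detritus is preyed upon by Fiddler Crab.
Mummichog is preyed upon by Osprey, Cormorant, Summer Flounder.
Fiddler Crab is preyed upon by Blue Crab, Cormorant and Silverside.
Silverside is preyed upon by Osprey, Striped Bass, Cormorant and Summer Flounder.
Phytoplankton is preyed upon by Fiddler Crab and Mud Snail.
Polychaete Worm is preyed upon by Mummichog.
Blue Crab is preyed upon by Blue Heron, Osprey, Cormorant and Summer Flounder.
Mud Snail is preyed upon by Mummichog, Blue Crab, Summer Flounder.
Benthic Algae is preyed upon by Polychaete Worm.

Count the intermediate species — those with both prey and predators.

6

Intermediate species (has both prey and predators): Fiddler Crab, Polychaete Worm, Mud Snail, Mummichog, Blue Crab, Silverside.
Count: 6.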